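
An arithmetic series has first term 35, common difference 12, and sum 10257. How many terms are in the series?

Using S = n/2 × [2a + (n-1)d]
10257 = n/2 × [2(35) + (n-1)(12)]
10257 = n/2 × [70 + 12n - 12]
20514 = n × [58 + 12n]
12n² + (58)n - 20514 = 0
Discriminant: Δ = (58)² - 4(12)(-20514) = 3364 + 984672 = 988036
√Δ = 994
n = [-(58) + √Δ] / (2·12) = (-58 + 994) / 24 = 936 / 24 = 39
(The negative root is discarded since n must be a positive integer.)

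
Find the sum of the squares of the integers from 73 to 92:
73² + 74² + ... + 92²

Use ∑_{k=1}^{n} k² = n(n+1)(2n+1)/6, then subtract the first 72 terms.
∑_{k=1}^{92} k² = 92×93×185/6 = 263810
∑_{k=1}^{72} k² = 72×73×145/6 = 127020
∑_{k=73}^{92} k² = 263810 - 127020 = 136790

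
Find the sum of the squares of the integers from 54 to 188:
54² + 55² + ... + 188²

Use ∑_{k=1}^{n} k² = n(n+1)(2n+1)/6, then subtract the first 53 terms.
∑_{k=1}^{188} k² = 188×189×377/6 = 2232594
∑_{k=1}^{53} k² = 53×54×107/6 = 51039
∑_{k=54}^{188} k² = 2232594 - 51039 = 2181555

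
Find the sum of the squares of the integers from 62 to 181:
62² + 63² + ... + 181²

Use ∑_{k=1}^{n} k² = n(n+1)(2n+1)/6, then subtract the first 61 terms.
∑_{k=1}^{181} k² = 181×182×363/6 = 1992991
∑_{k=1}^{61} k² = 61×62×123/6 = 77531
∑_{k=62}^{181} k² = 1992991 - 77531 = 1915460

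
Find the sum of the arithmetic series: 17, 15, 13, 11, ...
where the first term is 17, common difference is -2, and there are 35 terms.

Sₙ = n/2 × (first + last)
Last term = a + (n-1)d = 17 + (35-1)×(-2) = -51
S_35 = 35/2 × (17 + (-51))
S_35 = 35/2 × (-34) = -595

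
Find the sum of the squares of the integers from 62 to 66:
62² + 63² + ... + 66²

Use ∑_{k=1}^{n} k² = n(n+1)(2n+1)/6, then subtract the first 61 terms.
∑_{k=1}^{66} k² = 66×67×133/6 = 98021
∑_{k=1}^{61} k² = 61×62×123/6 = 77531
∑_{k=62}^{66} k² = 98021 - 77531 = 20490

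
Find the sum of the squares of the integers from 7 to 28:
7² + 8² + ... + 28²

Use ∑_{k=1}^{n} k² = n(n+1)(2n+1)/6, then subtract the first 6 terms.
∑_{k=1}^{28} k² = 28×29×57/6 = 7714
∑_{k=1}^{6} k² = 6×7×13/6 = 91
∑_{k=7}^{28} k² = 7714 - 91 = 7623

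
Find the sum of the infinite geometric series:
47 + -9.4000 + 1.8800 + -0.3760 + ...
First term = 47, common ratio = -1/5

For |r| < 1, S = a / (1 - r)
S = 47 / (1 - (-1/5))
S = 47 / (6/5)
S = 235/6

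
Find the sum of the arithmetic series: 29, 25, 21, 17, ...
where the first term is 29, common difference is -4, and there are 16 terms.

Sₙ = n/2 × (first + last)
Last term = a + (n-1)d = 29 + (16-1)×(-4) = -31
S_16 = 16/2 × (29 + (-31))
S_16 = 16/2 × (-2) = -16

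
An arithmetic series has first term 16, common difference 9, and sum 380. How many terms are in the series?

Using S = n/2 × [2a + (n-1)d]
380 = n/2 × [2(16) + (n-1)(9)]
380 = n/2 × [32 + 9n - 9]
760 = n × [23 + 9n]
9n² + (23)n - 760 = 0
Discriminant: Δ = (23)² - 4(9)(-760) = 529 + 27360 = 27889
√Δ = 167
n = [-(23) + √Δ] / (2·9) = (-23 + 167) / 18 = 144 / 18 = 8
(The negative root is discarded since n must be a positive integer.)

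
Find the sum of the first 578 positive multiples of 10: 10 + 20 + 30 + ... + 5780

Factor out 10: = 10(1 + 2 + ... + 578) = 10 × n(n+1)/2
= 10 × 578×579/2
= 10 × 167331
= 1673310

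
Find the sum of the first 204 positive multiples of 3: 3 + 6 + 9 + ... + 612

Factor out 3: = 3(1 + 2 + ... + 204) = 3 × n(n+1)/2
= 3 × 204×205/2
= 3 × 20910
= 62730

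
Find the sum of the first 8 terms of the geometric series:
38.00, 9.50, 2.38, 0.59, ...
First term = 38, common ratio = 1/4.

Sₙ = a(1 - rⁿ) / (1 - r)
S_8 = 38(1 - (1/4)^8) / (1 - (1/4))
S_8 = 38(1 - (1/65536)) / (3/4)
S_8 = 415055/8192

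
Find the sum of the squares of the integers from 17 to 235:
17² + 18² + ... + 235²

Use ∑_{k=1}^{n} k² = n(n+1)(2n+1)/6, then subtract the first 16 terms.
∑_{k=1}^{235} k² = 235×236×471/6 = 4353610
∑_{k=1}^{16} k² = 16×17×33/6 = 1496
∑_{k=17}^{235} k² = 4353610 - 1496 = 4352114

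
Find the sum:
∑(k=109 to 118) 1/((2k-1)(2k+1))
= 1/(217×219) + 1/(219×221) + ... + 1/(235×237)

Partial fractions: 1/((2k-1)(2k+1)) = (1/2)[1/(2k-1) - 1/(2k+1)]
The series telescopes:
= (1/2)[1/217 - 1/237]
= 10/51429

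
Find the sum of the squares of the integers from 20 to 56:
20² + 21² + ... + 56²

Use ∑_{k=1}^{n} k² = n(n+1)(2n+1)/6, then subtract the first 19 terms.
∑_{k=1}^{56} k² = 56×57×113/6 = 60116
∑_{k=1}^{19} k² = 19×20×39/6 = 2470
∑_{k=20}^{56} k² = 60116 - 2470 = 57646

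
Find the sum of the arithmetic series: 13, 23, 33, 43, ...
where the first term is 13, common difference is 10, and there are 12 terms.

Sₙ = n/2 × (first + last)
Last term = a + (n-1)d = 13 + (12-1)×10 = 123
S_12 = 12/2 × (13 + 123)
S_12 = 12/2 × 136 = 816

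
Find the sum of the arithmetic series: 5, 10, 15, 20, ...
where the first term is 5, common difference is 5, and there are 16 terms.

Sₙ = n/2 × (first + last)
Last term = a + (n-1)d = 5 + (16-1)×5 = 80
S_16 = 16/2 × (5 + 80)
S_16 = 16/2 × 85 = 680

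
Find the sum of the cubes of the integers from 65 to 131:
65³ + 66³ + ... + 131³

Use ∑_{k=1}^{n} k³ = [n(n+1)/2]², then subtract the first 64 terms.
∑_{k=1}^{131} k³ = [131×132/2]² = 8646² = 74753316
∑_{k=1}^{64} k³ = [64×65/2]² = 2080² = 4326400
∑_{k=65}^{131} k³ = 74753316 - 4326400 = 70426916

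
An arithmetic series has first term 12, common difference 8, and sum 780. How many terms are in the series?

Using S = n/2 × [2a + (n-1)d]
780 = n/2 × [2(12) + (n-1)(8)]
780 = n/2 × [24 + 8n - 8]
1560 = n × [16 + 8n]
8n² + (16)n - 1560 = 0
Discriminant: Δ = (16)² - 4(8)(-1560) = 256 + 49920 = 50176
√Δ = 224
n = [-(16) + √Δ] / (2·8) = (-16 + 224) / 16 = 208 / 16 = 13
(The negative root is discarded since n must be a positive integer.)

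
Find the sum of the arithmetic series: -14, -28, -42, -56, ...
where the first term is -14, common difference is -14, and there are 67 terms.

Sₙ = n/2 × (first + last)
Last term = a + (n-1)d = -14 + (67-1)×(-14) = -938
S_67 = 67/2 × (-14 + (-938))
S_67 = 67/2 × (-952) = -31892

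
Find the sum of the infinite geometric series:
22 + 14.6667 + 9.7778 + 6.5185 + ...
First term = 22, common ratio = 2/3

For |r| < 1, S = a / (1 - r)
S = 22 / (1 - (2/3))
S = 22 / (1/3)
S = 66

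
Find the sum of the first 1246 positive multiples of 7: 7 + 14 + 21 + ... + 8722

Factor out 7: = 7(1 + 2 + ... + 1246) = 7 × n(n+1)/2
= 7 × 1246×1247/2
= 7 × 776881
= 5438167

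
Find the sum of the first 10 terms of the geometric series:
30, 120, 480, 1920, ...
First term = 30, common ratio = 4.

Sₙ = a(1 - rⁿ) / (1 - r)
S_10 = 30(1 - 4^10) / (1 - 4)
S_10 = 30(1 - 1048576) / (-3)
S_10 = 10485750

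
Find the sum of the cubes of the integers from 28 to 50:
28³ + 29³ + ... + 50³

Use ∑_{k=1}^{n} k³ = [n(n+1)/2]², then subtract the first 27 terms.
∑_{k=1}^{50} k³ = [50×51/2]² = 1275² = 1625625
∑_{k=1}^{27} k³ = [27×28/2]² = 378² = 142884
∑_{k=28}^{50} k³ = 1625625 - 142884 = 1482741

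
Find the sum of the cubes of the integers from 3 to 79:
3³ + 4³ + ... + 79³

Use ∑_{k=1}^{n} k³ = [n(n+1)/2]², then subtract the first 2 terms.
∑_{k=1}^{79} k³ = [79×80/2]² = 3160² = 9985600
∑_{k=1}^{2} k³ = [2×3/2]² = 3² = 9
∑_{k=3}^{79} k³ = 9985600 - 9 = 9985591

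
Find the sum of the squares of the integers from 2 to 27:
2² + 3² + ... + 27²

Use ∑_{k=1}^{n} k² = n(n+1)(2n+1)/6, then subtract the first 1 terms.
∑_{k=1}^{27} k² = 27×28×55/6 = 6930
∑_{k=1}^{1} k² = 1×2×3/6 = 1
∑_{k=2}^{27} k² = 6930 - 1 = 6929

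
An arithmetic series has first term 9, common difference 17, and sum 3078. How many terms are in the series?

Using S = n/2 × [2a + (n-1)d]
3078 = n/2 × [2(9) + (n-1)(17)]
3078 = n/2 × [18 + 17n - 17]
6156 = n × [1 + 17n]
17n² + (1)n - 6156 = 0
Discriminant: Δ = (1)² - 4(17)(-6156) = 1 + 418608 = 418609
√Δ = 647
n = [-(1) + √Δ] / (2·17) = (-1 + 647) / 34 = 646 / 34 = 19
(The negative root is discarded since n must be a positive integer.)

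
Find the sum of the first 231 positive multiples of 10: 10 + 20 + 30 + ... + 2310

Factor out 10: = 10(1 + 2 + ... + 231) = 10 × n(n+1)/2
= 10 × 231×232/2
= 10 × 26796
= 267960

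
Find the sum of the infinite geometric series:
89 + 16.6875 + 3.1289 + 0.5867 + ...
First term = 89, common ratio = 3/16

For |r| < 1, S = a / (1 - r)
S = 89 / (1 - (3/16))
S = 89 / (13/16)
S = 1424/13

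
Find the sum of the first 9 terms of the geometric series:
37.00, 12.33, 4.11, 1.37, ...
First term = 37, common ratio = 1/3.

Sₙ = a(1 - rⁿ) / (1 - r)
S_9 = 37(1 - (1/3)^9) / (1 - (1/3))
S_9 = 37(1 - (1/19683)) / (2/3)
S_9 = 364117/6561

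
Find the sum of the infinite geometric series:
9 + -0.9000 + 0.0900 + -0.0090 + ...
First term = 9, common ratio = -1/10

For |r| < 1, S = a / (1 - r)
S = 9 / (1 - (-1/10))
S = 9 / (11/10)
S = 90/11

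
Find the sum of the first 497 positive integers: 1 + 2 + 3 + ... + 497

Formula: ∑k = n(n+1)/2
= 497×498/2
= 247506/2
= 123753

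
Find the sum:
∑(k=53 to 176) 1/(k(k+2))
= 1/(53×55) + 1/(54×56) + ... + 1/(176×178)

Partial fractions: 1/(k(k+2)) = (1/2)[1/k - 1/(k+2)]
Telescoping leaves the first two and last two terms:
= (1/2)[1/53 + 1/54 - 1/177 - 1/178]
= 196261/15028362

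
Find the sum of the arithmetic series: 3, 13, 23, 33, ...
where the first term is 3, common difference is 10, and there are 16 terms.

Sₙ = n/2 × (first + last)
Last term = a + (n-1)d = 3 + (16-1)×10 = 153
S_16 = 16/2 × (3 + 153)
S_16 = 16/2 × 156 = 1248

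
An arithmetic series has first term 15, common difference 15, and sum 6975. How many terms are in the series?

Using S = n/2 × [2a + (n-1)d]
6975 = n/2 × [2(15) + (n-1)(15)]
6975 = n/2 × [30 + 15n - 15]
13950 = n × [15 + 15n]
15n² + (15)n - 13950 = 0
Discriminant: Δ = (15)² - 4(15)(-13950) = 225 + 837000 = 837225
√Δ = 915
n = [-(15) + √Δ] / (2·15) = (-15 + 915) / 30 = 900 / 30 = 30
(The negative root is discarded since n must be a positive integer.)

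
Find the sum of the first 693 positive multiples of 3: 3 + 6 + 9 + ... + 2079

Factor out 3: = 3(1 + 2 + ... + 693) = 3 × n(n+1)/2
= 3 × 693×694/2
= 3 × 240471
= 721413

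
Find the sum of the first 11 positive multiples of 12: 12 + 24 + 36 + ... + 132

Factor out 12: = 12(1 + 2 + ... + 11) = 12 × n(n+1)/2
= 12 × 11×12/2
= 12 × 66
= 792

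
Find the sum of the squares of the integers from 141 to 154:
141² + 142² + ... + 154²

Use ∑_{k=1}^{n} k² = n(n+1)(2n+1)/6, then subtract the first 140 terms.
∑_{k=1}^{154} k² = 154×155×309/6 = 1229305
∑_{k=1}^{140} k² = 140×141×281/6 = 924490
∑_{k=141}^{154} k² = 1229305 - 924490 = 304815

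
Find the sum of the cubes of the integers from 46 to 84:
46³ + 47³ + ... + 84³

Use ∑_{k=1}^{n} k³ = [n(n+1)/2]², then subtract the first 45 terms.
∑_{k=1}^{84} k³ = [84×85/2]² = 3570² = 12744900
∑_{k=1}^{45} k³ = [45×46/2]² = 1035² = 1071225
∑_{k=46}^{84} k³ = 12744900 - 1071225 = 11673675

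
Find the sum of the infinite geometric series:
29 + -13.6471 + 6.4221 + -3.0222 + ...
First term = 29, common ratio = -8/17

For |r| < 1, S = a / (1 - r)
S = 29 / (1 - (-8/17))
S = 29 / (25/17)
S = 493/25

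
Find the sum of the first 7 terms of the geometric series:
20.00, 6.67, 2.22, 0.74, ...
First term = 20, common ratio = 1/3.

Sₙ = a(1 - rⁿ) / (1 - r)
S_7 = 20(1 - (1/3)^7) / (1 - (1/3))
S_7 = 20(1 - (1/2187)) / (2/3)
S_7 = 21860/729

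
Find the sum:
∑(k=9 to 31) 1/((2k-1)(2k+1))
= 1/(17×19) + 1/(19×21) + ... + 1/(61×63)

Partial fractions: 1/((2k-1)(2k+1)) = (1/2)[1/(2k-1) - 1/(2k+1)]
The series telescopes:
= (1/2)[1/17 - 1/63]
= 23/1071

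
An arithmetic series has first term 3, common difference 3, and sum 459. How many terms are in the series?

Using S = n/2 × [2a + (n-1)d]
459 = n/2 × [2(3) + (n-1)(3)]
459 = n/2 × [6 + 3n - 3]
918 = n × [3 + 3n]
3n² + (3)n - 918 = 0
Discriminant: Δ = (3)² - 4(3)(-918) = 9 + 11016 = 11025
√Δ = 105
n = [-(3) + √Δ] / (2·3) = (-3 + 105) / 6 = 102 / 6 = 17
(The negative root is discarded since n must be a positive integer.)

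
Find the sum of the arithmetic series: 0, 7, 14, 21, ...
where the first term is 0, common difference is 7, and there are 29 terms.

Sₙ = n/2 × (first + last)
Last term = a + (n-1)d = 0 + (29-1)×7 = 196
S_29 = 29/2 × (0 + 196)
S_29 = 29/2 × 196 = 2842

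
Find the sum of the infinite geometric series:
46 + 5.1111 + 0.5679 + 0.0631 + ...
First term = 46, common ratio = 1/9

For |r| < 1, S = a / (1 - r)
S = 46 / (1 - (1/9))
S = 46 / (8/9)
S = 207/4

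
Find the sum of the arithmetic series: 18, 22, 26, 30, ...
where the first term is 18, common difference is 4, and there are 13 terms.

Sₙ = n/2 × (first + last)
Last term = a + (n-1)d = 18 + (13-1)×4 = 66
S_13 = 13/2 × (18 + 66)
S_13 = 13/2 × 84 = 546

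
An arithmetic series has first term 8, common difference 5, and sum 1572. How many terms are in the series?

Using S = n/2 × [2a + (n-1)d]
1572 = n/2 × [2(8) + (n-1)(5)]
1572 = n/2 × [16 + 5n - 5]
3144 = n × [11 + 5n]
5n² + (11)n - 3144 = 0
Discriminant: Δ = (11)² - 4(5)(-3144) = 121 + 62880 = 63001
√Δ = 251
n = [-(11) + √Δ] / (2·5) = (-11 + 251) / 10 = 240 / 10 = 24
(The negative root is discarded since n must be a positive integer.)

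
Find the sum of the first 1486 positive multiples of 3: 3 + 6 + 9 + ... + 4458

Factor out 3: = 3(1 + 2 + ... + 1486) = 3 × n(n+1)/2
= 3 × 1486×1487/2
= 3 × 1104841
= 3314523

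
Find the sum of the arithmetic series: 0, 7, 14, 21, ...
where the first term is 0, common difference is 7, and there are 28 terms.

Sₙ = n/2 × (first + last)
Last term = a + (n-1)d = 0 + (28-1)×7 = 189
S_28 = 28/2 × (0 + 189)
S_28 = 28/2 × 189 = 2646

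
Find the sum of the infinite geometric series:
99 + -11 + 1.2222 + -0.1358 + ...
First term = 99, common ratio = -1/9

For |r| < 1, S = a / (1 - r)
S = 99 / (1 - (-1/9))
S = 99 / (10/9)
S = 891/10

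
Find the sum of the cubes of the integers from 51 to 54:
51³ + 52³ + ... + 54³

Use ∑_{k=1}^{n} k³ = [n(n+1)/2]², then subtract the first 50 terms.
∑_{k=1}^{54} k³ = [54×55/2]² = 1485² = 2205225
∑_{k=1}^{50} k³ = [50×51/2]² = 1275² = 1625625
∑_{k=51}^{54} k³ = 2205225 - 1625625 = 579600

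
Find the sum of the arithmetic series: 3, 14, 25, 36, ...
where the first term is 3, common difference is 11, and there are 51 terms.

Sₙ = n/2 × (first + last)
Last term = a + (n-1)d = 3 + (51-1)×11 = 553
S_51 = 51/2 × (3 + 553)
S_51 = 51/2 × 556 = 14178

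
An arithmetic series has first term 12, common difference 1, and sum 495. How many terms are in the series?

Using S = n/2 × [2a + (n-1)d]
495 = n/2 × [2(12) + (n-1)(1)]
495 = n/2 × [24 + 1n - 1]
990 = n × [23 + 1n]
1n² + (23)n - 990 = 0
Discriminant: Δ = (23)² - 4(1)(-990) = 529 + 3960 = 4489
√Δ = 67
n = [-(23) + √Δ] / (2·1) = (-23 + 67) / 2 = 44 / 2 = 22
(The negative root is discarded since n must be a positive integer.)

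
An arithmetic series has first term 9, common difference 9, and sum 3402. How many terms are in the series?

Using S = n/2 × [2a + (n-1)d]
3402 = n/2 × [2(9) + (n-1)(9)]
3402 = n/2 × [18 + 9n - 9]
6804 = n × [9 + 9n]
9n² + (9)n - 6804 = 0
Discriminant: Δ = (9)² - 4(9)(-6804) = 81 + 244944 = 245025
√Δ = 495
n = [-(9) + √Δ] / (2·9) = (-9 + 495) / 18 = 486 / 18 = 27
(The negative root is discarded since n must be a positive integer.)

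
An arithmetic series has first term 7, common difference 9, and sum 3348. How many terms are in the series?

Using S = n/2 × [2a + (n-1)d]
3348 = n/2 × [2(7) + (n-1)(9)]
3348 = n/2 × [14 + 9n - 9]
6696 = n × [5 + 9n]
9n² + (5)n - 6696 = 0
Discriminant: Δ = (5)² - 4(9)(-6696) = 25 + 241056 = 241081
√Δ = 491
n = [-(5) + √Δ] / (2·9) = (-5 + 491) / 18 = 486 / 18 = 27
(The negative root is discarded since n must be a positive integer.)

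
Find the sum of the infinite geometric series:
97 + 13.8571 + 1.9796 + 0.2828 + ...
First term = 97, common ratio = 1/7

For |r| < 1, S = a / (1 - r)
S = 97 / (1 - (1/7))
S = 97 / (6/7)
S = 679/6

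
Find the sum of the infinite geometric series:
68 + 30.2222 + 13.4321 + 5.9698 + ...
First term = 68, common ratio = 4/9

For |r| < 1, S = a / (1 - r)
S = 68 / (1 - (4/9))
S = 68 / (5/9)
S = 612/5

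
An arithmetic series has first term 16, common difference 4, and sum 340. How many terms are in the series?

Using S = n/2 × [2a + (n-1)d]
340 = n/2 × [2(16) + (n-1)(4)]
340 = n/2 × [32 + 4n - 4]
680 = n × [28 + 4n]
4n² + (28)n - 680 = 0
Discriminant: Δ = (28)² - 4(4)(-680) = 784 + 10880 = 11664
√Δ = 108
n = [-(28) + √Δ] / (2·4) = (-28 + 108) / 8 = 80 / 8 = 10
(The negative root is discarded since n must be a positive integer.)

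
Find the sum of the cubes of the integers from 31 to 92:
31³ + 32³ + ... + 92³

Use ∑_{k=1}^{n} k³ = [n(n+1)/2]², then subtract the first 30 terms.
∑_{k=1}^{92} k³ = [92×93/2]² = 4278² = 18301284
∑_{k=1}^{30} k³ = [30×31/2]² = 465² = 216225
∑_{k=31}^{92} k³ = 18301284 - 216225 = 18085059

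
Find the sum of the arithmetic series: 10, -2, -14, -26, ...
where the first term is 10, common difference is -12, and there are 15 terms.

Sₙ = n/2 × (first + last)
Last term = a + (n-1)d = 10 + (15-1)×(-12) = -158
S_15 = 15/2 × (10 + (-158))
S_15 = 15/2 × (-148) = -1110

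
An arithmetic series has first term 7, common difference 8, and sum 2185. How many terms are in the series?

Using S = n/2 × [2a + (n-1)d]
2185 = n/2 × [2(7) + (n-1)(8)]
2185 = n/2 × [14 + 8n - 8]
4370 = n × [6 + 8n]
8n² + (6)n - 4370 = 0
Discriminant: Δ = (6)² - 4(8)(-4370) = 36 + 139840 = 139876
√Δ = 374
n = [-(6) + √Δ] / (2·8) = (-6 + 374) / 16 = 368 / 16 = 23
(The negative root is discarded since n must be a positive integer.)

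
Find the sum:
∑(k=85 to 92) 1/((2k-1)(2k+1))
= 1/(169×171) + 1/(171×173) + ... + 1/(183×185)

Partial fractions: 1/((2k-1)(2k+1)) = (1/2)[1/(2k-1) - 1/(2k+1)]
The series telescopes:
= (1/2)[1/169 - 1/185]
= 8/31265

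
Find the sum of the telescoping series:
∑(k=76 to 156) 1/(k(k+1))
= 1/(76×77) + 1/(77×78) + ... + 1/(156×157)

Partial fractions: 1/(k(k+1)) = 1/k - 1/(k+1)
The series telescopes:
= (1/76 - 1/77) + (1/77 - 1/78) + ... + (1/156 - 1/157)
= 1/76 - 1/157
= 81/11932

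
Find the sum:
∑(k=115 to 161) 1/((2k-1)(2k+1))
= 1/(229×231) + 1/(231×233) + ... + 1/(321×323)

Partial fractions: 1/((2k-1)(2k+1)) = (1/2)[1/(2k-1) - 1/(2k+1)]
The series telescopes:
= (1/2)[1/229 - 1/323]
= 47/73967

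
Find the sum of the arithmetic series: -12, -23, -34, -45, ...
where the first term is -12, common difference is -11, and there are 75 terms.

Sₙ = n/2 × (first + last)
Last term = a + (n-1)d = -12 + (75-1)×(-11) = -826
S_75 = 75/2 × (-12 + (-826))
S_75 = 75/2 × (-838) = -31425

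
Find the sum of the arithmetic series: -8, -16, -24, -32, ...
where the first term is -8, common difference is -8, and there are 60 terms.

Sₙ = n/2 × (first + last)
Last term = a + (n-1)d = -8 + (60-1)×(-8) = -480
S_60 = 60/2 × (-8 + (-480))
S_60 = 60/2 × (-488) = -14640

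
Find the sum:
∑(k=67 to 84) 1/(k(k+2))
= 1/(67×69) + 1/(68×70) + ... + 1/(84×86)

Partial fractions: 1/(k(k+2)) = (1/2)[1/k - 1/(k+2)]
Telescoping leaves the first two and last two terms:
= (1/2)[1/67 + 1/68 - 1/85 - 1/86]
= 6111/1959080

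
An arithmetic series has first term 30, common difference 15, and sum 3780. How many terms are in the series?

Using S = n/2 × [2a + (n-1)d]
3780 = n/2 × [2(30) + (n-1)(15)]
3780 = n/2 × [60 + 15n - 15]
7560 = n × [45 + 15n]
15n² + (45)n - 7560 = 0
Discriminant: Δ = (45)² - 4(15)(-7560) = 2025 + 453600 = 455625
√Δ = 675
n = [-(45) + √Δ] / (2·15) = (-45 + 675) / 30 = 630 / 30 = 21
(The negative root is discarded since n must be a positive integer.)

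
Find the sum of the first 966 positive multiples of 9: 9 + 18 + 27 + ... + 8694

Factor out 9: = 9(1 + 2 + ... + 966) = 9 × n(n+1)/2
= 9 × 966×967/2
= 9 × 467061
= 4203549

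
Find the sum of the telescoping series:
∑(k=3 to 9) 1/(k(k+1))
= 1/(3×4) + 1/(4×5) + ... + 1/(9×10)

Partial fractions: 1/(k(k+1)) = 1/k - 1/(k+1)
The series telescopes:
= (1/3 - 1/4) + (1/4 - 1/5) + ... + (1/9 - 1/10)
= 1/3 - 1/10
= 7/30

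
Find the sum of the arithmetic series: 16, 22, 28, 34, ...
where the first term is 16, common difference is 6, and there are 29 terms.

Sₙ = n/2 × (first + last)
Last term = a + (n-1)d = 16 + (29-1)×6 = 184
S_29 = 29/2 × (16 + 184)
S_29 = 29/2 × 200 = 2900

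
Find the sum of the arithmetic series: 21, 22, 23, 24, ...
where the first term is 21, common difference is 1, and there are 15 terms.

Sₙ = n/2 × (first + last)
Last term = a + (n-1)d = 21 + (15-1)×1 = 35
S_15 = 15/2 × (21 + 35)
S_15 = 15/2 × 56 = 420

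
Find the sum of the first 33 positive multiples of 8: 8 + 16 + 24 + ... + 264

Factor out 8: = 8(1 + 2 + ... + 33) = 8 × n(n+1)/2
= 8 × 33×34/2
= 8 × 561
= 4488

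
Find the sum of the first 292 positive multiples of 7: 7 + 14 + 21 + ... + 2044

Factor out 7: = 7(1 + 2 + ... + 292) = 7 × n(n+1)/2
= 7 × 292×293/2
= 7 × 42778
= 299446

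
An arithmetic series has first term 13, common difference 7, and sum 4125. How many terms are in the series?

Using S = n/2 × [2a + (n-1)d]
4125 = n/2 × [2(13) + (n-1)(7)]
4125 = n/2 × [26 + 7n - 7]
8250 = n × [19 + 7n]
7n² + (19)n - 8250 = 0
Discriminant: Δ = (19)² - 4(7)(-8250) = 361 + 231000 = 231361
√Δ = 481
n = [-(19) + √Δ] / (2·7) = (-19 + 481) / 14 = 462 / 14 = 33
(The negative root is discarded since n must be a positive integer.)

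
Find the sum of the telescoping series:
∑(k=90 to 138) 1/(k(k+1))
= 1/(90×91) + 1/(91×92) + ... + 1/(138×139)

Partial fractions: 1/(k(k+1)) = 1/k - 1/(k+1)
The series telescopes:
= (1/90 - 1/91) + (1/91 - 1/92) + ... + (1/138 - 1/139)
= 1/90 - 1/139
= 49/12510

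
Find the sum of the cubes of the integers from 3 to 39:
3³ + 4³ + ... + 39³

Use ∑_{k=1}^{n} k³ = [n(n+1)/2]², then subtract the first 2 terms.
∑_{k=1}^{39} k³ = [39×40/2]² = 780² = 608400
∑_{k=1}^{2} k³ = [2×3/2]² = 3² = 9
∑_{k=3}^{39} k³ = 608400 - 9 = 608391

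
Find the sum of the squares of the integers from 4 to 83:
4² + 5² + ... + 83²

Use ∑_{k=1}^{n} k² = n(n+1)(2n+1)/6, then subtract the first 3 terms.
∑_{k=1}^{83} k² = 83×84×167/6 = 194054
∑_{k=1}^{3} k² = 3×4×7/6 = 14
∑_{k=4}^{83} k² = 194054 - 14 = 194040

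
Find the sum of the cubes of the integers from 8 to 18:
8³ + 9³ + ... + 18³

Use ∑_{k=1}^{n} k³ = [n(n+1)/2]², then subtract the first 7 terms.
∑_{k=1}^{18} k³ = [18×19/2]² = 171² = 29241
∑_{k=1}^{7} k³ = [7×8/2]² = 28² = 784
∑_{k=8}^{18} k³ = 29241 - 784 = 28457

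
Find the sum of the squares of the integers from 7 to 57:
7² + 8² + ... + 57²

Use ∑_{k=1}^{n} k² = n(n+1)(2n+1)/6, then subtract the first 6 terms.
∑_{k=1}^{57} k² = 57×58×115/6 = 63365
∑_{k=1}^{6} k² = 6×7×13/6 = 91
∑_{k=7}^{57} k² = 63365 - 91 = 63274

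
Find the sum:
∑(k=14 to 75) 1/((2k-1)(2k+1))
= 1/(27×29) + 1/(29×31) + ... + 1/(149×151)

Partial fractions: 1/((2k-1)(2k+1)) = (1/2)[1/(2k-1) - 1/(2k+1)]
The series telescopes:
= (1/2)[1/27 - 1/151]
= 62/4077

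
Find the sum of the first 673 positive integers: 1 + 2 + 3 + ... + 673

Formula: ∑k = n(n+1)/2
= 673×674/2
= 453602/2
= 226801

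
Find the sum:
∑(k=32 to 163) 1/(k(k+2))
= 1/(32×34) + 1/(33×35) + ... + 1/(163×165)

Partial fractions: 1/(k(k+2)) = (1/2)[1/k - 1/(k+2)]
Telescoping leaves the first two and last two terms:
= (1/2)[1/32 + 1/33 - 1/164 - 1/165]
= 10693/432960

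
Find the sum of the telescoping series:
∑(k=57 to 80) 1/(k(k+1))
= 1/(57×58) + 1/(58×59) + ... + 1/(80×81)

Partial fractions: 1/(k(k+1)) = 1/k - 1/(k+1)
The series telescopes:
= (1/57 - 1/58) + (1/58 - 1/59) + ... + (1/80 - 1/81)
= 1/57 - 1/81
= 8/1539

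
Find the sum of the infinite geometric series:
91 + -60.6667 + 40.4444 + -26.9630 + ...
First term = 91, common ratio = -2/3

For |r| < 1, S = a / (1 - r)
S = 91 / (1 - (-2/3))
S = 91 / (5/3)
S = 273/5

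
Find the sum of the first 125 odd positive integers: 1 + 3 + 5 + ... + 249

Sum of first n odd numbers = n²
= 125²
= 15625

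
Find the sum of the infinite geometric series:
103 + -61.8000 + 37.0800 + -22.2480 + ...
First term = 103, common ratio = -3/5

For |r| < 1, S = a / (1 - r)
S = 103 / (1 - (-3/5))
S = 103 / (8/5)
S = 515/8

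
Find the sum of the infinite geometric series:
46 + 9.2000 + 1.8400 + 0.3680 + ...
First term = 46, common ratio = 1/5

For |r| < 1, S = a / (1 - r)
S = 46 / (1 - (1/5))
S = 46 / (4/5)
S = 115/2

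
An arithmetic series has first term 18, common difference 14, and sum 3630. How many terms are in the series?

Using S = n/2 × [2a + (n-1)d]
3630 = n/2 × [2(18) + (n-1)(14)]
3630 = n/2 × [36 + 14n - 14]
7260 = n × [22 + 14n]
14n² + (22)n - 7260 = 0
Discriminant: Δ = (22)² - 4(14)(-7260) = 484 + 406560 = 407044
√Δ = 638
n = [-(22) + √Δ] / (2·14) = (-22 + 638) / 28 = 616 / 28 = 22
(The negative root is discarded since n must be a positive integer.)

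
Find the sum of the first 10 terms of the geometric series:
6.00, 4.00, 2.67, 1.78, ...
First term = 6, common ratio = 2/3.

Sₙ = a(1 - rⁿ) / (1 - r)
S_10 = 6(1 - (2/3)^10) / (1 - (2/3))
S_10 = 6(1 - (1024/59049)) / (1/3)
S_10 = 116050/6561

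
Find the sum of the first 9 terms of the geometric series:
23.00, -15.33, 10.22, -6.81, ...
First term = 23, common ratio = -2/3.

Sₙ = a(1 - rⁿ) / (1 - r)
S_9 = 23(1 - (-2/3)^9) / (1 - (-2/3))
S_9 = 23(1 - (-512/19683)) / (5/3)
S_9 = 92897/6561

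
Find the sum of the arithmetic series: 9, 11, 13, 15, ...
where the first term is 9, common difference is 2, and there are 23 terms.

Sₙ = n/2 × (first + last)
Last term = a + (n-1)d = 9 + (23-1)×2 = 53
S_23 = 23/2 × (9 + 53)
S_23 = 23/2 × 62 = 713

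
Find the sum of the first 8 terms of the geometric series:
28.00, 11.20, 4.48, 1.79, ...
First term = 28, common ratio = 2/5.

Sₙ = a(1 - rⁿ) / (1 - r)
S_8 = 28(1 - (2/5)^8) / (1 - (2/5))
S_8 = 28(1 - (256/390625)) / (3/5)
S_8 = 3643444/78125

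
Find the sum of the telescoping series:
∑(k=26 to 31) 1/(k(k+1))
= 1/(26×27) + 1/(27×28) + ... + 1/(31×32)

Partial fractions: 1/(k(k+1)) = 1/k - 1/(k+1)
The series telescopes:
= (1/26 - 1/27) + (1/27 - 1/28) + ... + (1/31 - 1/32)
= 1/26 - 1/32
= 3/416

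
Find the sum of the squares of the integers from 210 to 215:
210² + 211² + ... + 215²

Use ∑_{k=1}^{n} k² = n(n+1)(2n+1)/6, then subtract the first 209 terms.
∑_{k=1}^{215} k² = 215×216×431/6 = 3335940
∑_{k=1}^{209} k² = 209×210×419/6 = 3064985
∑_{k=210}^{215} k² = 3335940 - 3064985 = 270955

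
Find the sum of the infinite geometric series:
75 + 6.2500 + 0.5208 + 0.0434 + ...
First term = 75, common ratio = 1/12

For |r| < 1, S = a / (1 - r)
S = 75 / (1 - (1/12))
S = 75 / (11/12)
S = 900/11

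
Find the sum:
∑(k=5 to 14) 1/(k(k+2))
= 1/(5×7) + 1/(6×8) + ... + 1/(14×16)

Partial fractions: 1/(k(k+2)) = (1/2)[1/k - 1/(k+2)]
Telescoping leaves the first two and last two terms:
= (1/2)[1/5 + 1/6 - 1/15 - 1/16]
= 19/160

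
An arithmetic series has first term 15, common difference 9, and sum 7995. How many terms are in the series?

Using S = n/2 × [2a + (n-1)d]
7995 = n/2 × [2(15) + (n-1)(9)]
7995 = n/2 × [30 + 9n - 9]
15990 = n × [21 + 9n]
9n² + (21)n - 15990 = 0
Discriminant: Δ = (21)² - 4(9)(-15990) = 441 + 575640 = 576081
√Δ = 759
n = [-(21) + √Δ] / (2·9) = (-21 + 759) / 18 = 738 / 18 = 41
(The negative root is discarded since n must be a positive integer.)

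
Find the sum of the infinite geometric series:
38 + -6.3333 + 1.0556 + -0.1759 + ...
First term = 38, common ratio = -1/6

For |r| < 1, S = a / (1 - r)
S = 38 / (1 - (-1/6))
S = 38 / (7/6)
S = 228/7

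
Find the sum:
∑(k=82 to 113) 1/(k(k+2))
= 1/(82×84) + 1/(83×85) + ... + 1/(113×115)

Partial fractions: 1/(k(k+2)) = (1/2)[1/k - 1/(k+2)]
Telescoping leaves the first two and last two terms:
= (1/2)[1/82 + 1/83 - 1/114 - 1/115]
= 75572/22306665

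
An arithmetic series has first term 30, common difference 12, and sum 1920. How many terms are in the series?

Using S = n/2 × [2a + (n-1)d]
1920 = n/2 × [2(30) + (n-1)(12)]
1920 = n/2 × [60 + 12n - 12]
3840 = n × [48 + 12n]
12n² + (48)n - 3840 = 0
Discriminant: Δ = (48)² - 4(12)(-3840) = 2304 + 184320 = 186624
√Δ = 432
n = [-(48) + √Δ] / (2·12) = (-48 + 432) / 24 = 384 / 24 = 16
(The negative root is discarded since n must be a positive integer.)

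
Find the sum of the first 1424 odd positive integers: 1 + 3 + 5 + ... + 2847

Sum of first n odd numbers = n²
= 1424²
= 2027776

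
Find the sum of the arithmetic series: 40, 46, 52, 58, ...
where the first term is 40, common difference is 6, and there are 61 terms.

Sₙ = n/2 × (first + last)
Last term = a + (n-1)d = 40 + (61-1)×6 = 400
S_61 = 61/2 × (40 + 400)
S_61 = 61/2 × 440 = 13420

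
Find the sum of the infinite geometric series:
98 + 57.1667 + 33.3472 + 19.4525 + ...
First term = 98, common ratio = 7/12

For |r| < 1, S = a / (1 - r)
S = 98 / (1 - (7/12))
S = 98 / (5/12)
S = 1176/5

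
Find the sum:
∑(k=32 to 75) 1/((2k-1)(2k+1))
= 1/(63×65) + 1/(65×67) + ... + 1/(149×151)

Partial fractions: 1/((2k-1)(2k+1)) = (1/2)[1/(2k-1) - 1/(2k+1)]
The series telescopes:
= (1/2)[1/63 - 1/151]
= 44/9513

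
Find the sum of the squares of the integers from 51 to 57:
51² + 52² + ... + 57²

Use ∑_{k=1}^{n} k² = n(n+1)(2n+1)/6, then subtract the first 50 terms.
∑_{k=1}^{57} k² = 57×58×115/6 = 63365
∑_{k=1}^{50} k² = 50×51×101/6 = 42925
∑_{k=51}^{57} k² = 63365 - 42925 = 20440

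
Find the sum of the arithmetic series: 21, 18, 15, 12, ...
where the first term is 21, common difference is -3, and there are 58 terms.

Sₙ = n/2 × (first + last)
Last term = a + (n-1)d = 21 + (58-1)×(-3) = -150
S_58 = 58/2 × (21 + (-150))
S_58 = 58/2 × (-129) = -3741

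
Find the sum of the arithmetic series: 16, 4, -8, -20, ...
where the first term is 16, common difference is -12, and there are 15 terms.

Sₙ = n/2 × (first + last)
Last term = a + (n-1)d = 16 + (15-1)×(-12) = -152
S_15 = 15/2 × (16 + (-152))
S_15 = 15/2 × (-136) = -1020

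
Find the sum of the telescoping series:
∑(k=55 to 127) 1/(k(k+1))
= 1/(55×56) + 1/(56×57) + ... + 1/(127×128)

Partial fractions: 1/(k(k+1)) = 1/k - 1/(k+1)
The series telescopes:
= (1/55 - 1/56) + (1/56 - 1/57) + ... + (1/127 - 1/128)
= 1/55 - 1/128
= 73/7040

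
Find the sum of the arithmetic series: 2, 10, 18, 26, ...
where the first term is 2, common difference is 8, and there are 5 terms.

Sₙ = n/2 × (first + last)
Last term = a + (n-1)d = 2 + (5-1)×8 = 34
S_5 = 5/2 × (2 + 34)
S_5 = 5/2 × 36 = 90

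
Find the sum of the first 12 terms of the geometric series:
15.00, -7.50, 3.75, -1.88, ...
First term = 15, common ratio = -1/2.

Sₙ = a(1 - rⁿ) / (1 - r)
S_12 = 15(1 - (-1/2)^12) / (1 - (-1/2))
S_12 = 15(1 - (1/4096)) / (3/2)
S_12 = 20475/2048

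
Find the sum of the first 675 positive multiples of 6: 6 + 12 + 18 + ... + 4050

Factor out 6: = 6(1 + 2 + ... + 675) = 6 × n(n+1)/2
= 6 × 675×676/2
= 6 × 228150
= 1368900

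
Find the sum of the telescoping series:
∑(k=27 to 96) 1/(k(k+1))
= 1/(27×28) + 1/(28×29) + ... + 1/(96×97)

Partial fractions: 1/(k(k+1)) = 1/k - 1/(k+1)
The series telescopes:
= (1/27 - 1/28) + (1/28 - 1/29) + ... + (1/96 - 1/97)
= 1/27 - 1/97
= 70/2619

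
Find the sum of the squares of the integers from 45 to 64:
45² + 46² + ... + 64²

Use ∑_{k=1}^{n} k² = n(n+1)(2n+1)/6, then subtract the first 44 terms.
∑_{k=1}^{64} k² = 64×65×129/6 = 89440
∑_{k=1}^{44} k² = 44×45×89/6 = 29370
∑_{k=45}^{64} k² = 89440 - 29370 = 60070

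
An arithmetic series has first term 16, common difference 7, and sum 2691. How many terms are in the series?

Using S = n/2 × [2a + (n-1)d]
2691 = n/2 × [2(16) + (n-1)(7)]
2691 = n/2 × [32 + 7n - 7]
5382 = n × [25 + 7n]
7n² + (25)n - 5382 = 0
Discriminant: Δ = (25)² - 4(7)(-5382) = 625 + 150696 = 151321
√Δ = 389
n = [-(25) + √Δ] / (2·7) = (-25 + 389) / 14 = 364 / 14 = 26
(The negative root is discarded since n must be a positive integer.)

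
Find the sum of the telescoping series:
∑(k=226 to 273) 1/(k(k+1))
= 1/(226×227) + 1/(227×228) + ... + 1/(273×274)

Partial fractions: 1/(k(k+1)) = 1/k - 1/(k+1)
The series telescopes:
= (1/226 - 1/227) + (1/227 - 1/228) + ... + (1/273 - 1/274)
= 1/226 - 1/274
= 12/15481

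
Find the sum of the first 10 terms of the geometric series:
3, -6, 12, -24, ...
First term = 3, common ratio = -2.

Sₙ = a(1 - rⁿ) / (1 - r)
S_10 = 3(1 - (-2)^10) / (1 - (-2))
S_10 = 3(1 - 1024) / (3)
S_10 = -1023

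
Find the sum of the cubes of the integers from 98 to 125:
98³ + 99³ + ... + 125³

Use ∑_{k=1}^{n} k³ = [n(n+1)/2]², then subtract the first 97 terms.
∑_{k=1}^{125} k³ = [125×126/2]² = 7875² = 62015625
∑_{k=1}^{97} k³ = [97×98/2]² = 4753² = 22591009
∑_{k=98}^{125} k³ = 62015625 - 22591009 = 39424616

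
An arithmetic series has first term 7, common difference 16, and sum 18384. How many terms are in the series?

Using S = n/2 × [2a + (n-1)d]
18384 = n/2 × [2(7) + (n-1)(16)]
18384 = n/2 × [14 + 16n - 16]
36768 = n × [-2 + 16n]
16n² + (-2)n - 36768 = 0
Discriminant: Δ = (-2)² - 4(16)(-36768) = 4 + 2353152 = 2353156
√Δ = 1534
n = [-(-2) + √Δ] / (2·16) = (2 + 1534) / 32 = 1536 / 32 = 48
(The negative root is discarded since n must be a positive integer.)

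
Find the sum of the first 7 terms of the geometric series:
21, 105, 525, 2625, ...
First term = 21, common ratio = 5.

Sₙ = a(1 - rⁿ) / (1 - r)
S_7 = 21(1 - 5^7) / (1 - 5)
S_7 = 21(1 - 78125) / (-4)
S_7 = 410151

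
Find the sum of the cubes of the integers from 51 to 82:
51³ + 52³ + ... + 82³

Use ∑_{k=1}^{n} k³ = [n(n+1)/2]², then subtract the first 50 terms.
∑_{k=1}^{82} k³ = [82×83/2]² = 3403² = 11580409
∑_{k=1}^{50} k³ = [50×51/2]² = 1275² = 1625625
∑_{k=51}^{82} k³ = 11580409 - 1625625 = 9954784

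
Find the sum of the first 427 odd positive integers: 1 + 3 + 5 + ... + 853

Sum of first n odd numbers = n²
= 427²
= 182329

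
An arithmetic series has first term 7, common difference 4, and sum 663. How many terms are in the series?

Using S = n/2 × [2a + (n-1)d]
663 = n/2 × [2(7) + (n-1)(4)]
663 = n/2 × [14 + 4n - 4]
1326 = n × [10 + 4n]
4n² + (10)n - 1326 = 0
Discriminant: Δ = (10)² - 4(4)(-1326) = 100 + 21216 = 21316
√Δ = 146
n = [-(10) + √Δ] / (2·4) = (-10 + 146) / 8 = 136 / 8 = 17
(The negative root is discarded since n must be a positive integer.)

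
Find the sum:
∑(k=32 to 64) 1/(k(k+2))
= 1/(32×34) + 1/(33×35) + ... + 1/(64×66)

Partial fractions: 1/(k(k+2)) = (1/2)[1/k - 1/(k+2)]
Telescoping leaves the first two and last two terms:
= (1/2)[1/32 + 1/33 - 1/65 - 1/66]
= 2129/137280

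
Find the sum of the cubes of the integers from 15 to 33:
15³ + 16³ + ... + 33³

Use ∑_{k=1}^{n} k³ = [n(n+1)/2]², then subtract the first 14 terms.
∑_{k=1}^{33} k³ = [33×34/2]² = 561² = 314721
∑_{k=1}^{14} k³ = [14×15/2]² = 105² = 11025
∑_{k=15}^{33} k³ = 314721 - 11025 = 303696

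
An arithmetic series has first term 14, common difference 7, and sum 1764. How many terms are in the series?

Using S = n/2 × [2a + (n-1)d]
1764 = n/2 × [2(14) + (n-1)(7)]
1764 = n/2 × [28 + 7n - 7]
3528 = n × [21 + 7n]
7n² + (21)n - 3528 = 0
Discriminant: Δ = (21)² - 4(7)(-3528) = 441 + 98784 = 99225
√Δ = 315
n = [-(21) + √Δ] / (2·7) = (-21 + 315) / 14 = 294 / 14 = 21
(The negative root is discarded since n must be a positive integer.)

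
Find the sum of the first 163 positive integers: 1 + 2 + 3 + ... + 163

Formula: ∑k = n(n+1)/2
= 163×164/2
= 26732/2
= 13366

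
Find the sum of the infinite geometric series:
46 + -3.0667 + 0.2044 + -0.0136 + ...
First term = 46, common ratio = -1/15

For |r| < 1, S = a / (1 - r)
S = 46 / (1 - (-1/15))
S = 46 / (16/15)
S = 345/8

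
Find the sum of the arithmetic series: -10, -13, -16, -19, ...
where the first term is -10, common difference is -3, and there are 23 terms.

Sₙ = n/2 × (first + last)
Last term = a + (n-1)d = -10 + (23-1)×(-3) = -76
S_23 = 23/2 × (-10 + (-76))
S_23 = 23/2 × (-86) = -989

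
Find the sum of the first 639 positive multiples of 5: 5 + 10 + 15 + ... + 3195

Factor out 5: = 5(1 + 2 + ... + 639) = 5 × n(n+1)/2
= 5 × 639×640/2
= 5 × 204480
= 1022400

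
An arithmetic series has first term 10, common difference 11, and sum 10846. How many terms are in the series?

Using S = n/2 × [2a + (n-1)d]
10846 = n/2 × [2(10) + (n-1)(11)]
10846 = n/2 × [20 + 11n - 11]
21692 = n × [9 + 11n]
11n² + (9)n - 21692 = 0
Discriminant: Δ = (9)² - 4(11)(-21692) = 81 + 954448 = 954529
√Δ = 977
n = [-(9) + √Δ] / (2·11) = (-9 + 977) / 22 = 968 / 22 = 44
(The negative root is discarded since n must be a positive integer.)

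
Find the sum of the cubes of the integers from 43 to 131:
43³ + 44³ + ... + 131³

Use ∑_{k=1}^{n} k³ = [n(n+1)/2]², then subtract the first 42 terms.
∑_{k=1}^{131} k³ = [131×132/2]² = 8646² = 74753316
∑_{k=1}^{42} k³ = [42×43/2]² = 903² = 815409
∑_{k=43}^{131} k³ = 74753316 - 815409 = 73937907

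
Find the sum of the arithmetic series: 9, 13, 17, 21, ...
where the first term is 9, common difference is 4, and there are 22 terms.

Sₙ = n/2 × (first + last)
Last term = a + (n-1)d = 9 + (22-1)×4 = 93
S_22 = 22/2 × (9 + 93)
S_22 = 22/2 × 102 = 1122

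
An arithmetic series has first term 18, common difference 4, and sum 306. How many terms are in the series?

Using S = n/2 × [2a + (n-1)d]
306 = n/2 × [2(18) + (n-1)(4)]
306 = n/2 × [36 + 4n - 4]
612 = n × [32 + 4n]
4n² + (32)n - 612 = 0
Discriminant: Δ = (32)² - 4(4)(-612) = 1024 + 9792 = 10816
√Δ = 104
n = [-(32) + √Δ] / (2·4) = (-32 + 104) / 8 = 72 / 8 = 9
(The negative root is discarded since n must be a positive integer.)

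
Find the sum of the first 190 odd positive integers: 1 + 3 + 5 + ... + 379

Sum of first n odd numbers = n²
= 190²
= 36100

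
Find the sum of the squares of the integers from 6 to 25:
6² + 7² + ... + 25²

Use ∑_{k=1}^{n} k² = n(n+1)(2n+1)/6, then subtract the first 5 terms.
∑_{k=1}^{25} k² = 25×26×51/6 = 5525
∑_{k=1}^{5} k² = 5×6×11/6 = 55
∑_{k=6}^{25} k² = 5525 - 55 = 5470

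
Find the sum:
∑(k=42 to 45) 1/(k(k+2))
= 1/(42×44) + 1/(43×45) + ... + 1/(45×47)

Partial fractions: 1/(k(k+2)) = (1/2)[1/k - 1/(k+2)]
Telescoping leaves the first two and last two terms:
= (1/2)[1/42 + 1/43 - 1/46 - 1/47]
= 3953/1952286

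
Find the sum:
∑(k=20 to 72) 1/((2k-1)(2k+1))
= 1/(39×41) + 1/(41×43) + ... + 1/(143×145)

Partial fractions: 1/((2k-1)(2k+1)) = (1/2)[1/(2k-1) - 1/(2k+1)]
The series telescopes:
= (1/2)[1/39 - 1/145]
= 53/5655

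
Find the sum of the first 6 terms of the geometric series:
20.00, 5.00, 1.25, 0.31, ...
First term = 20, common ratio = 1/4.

Sₙ = a(1 - rⁿ) / (1 - r)
S_6 = 20(1 - (1/4)^6) / (1 - (1/4))
S_6 = 20(1 - (1/4096)) / (3/4)
S_6 = 6825/256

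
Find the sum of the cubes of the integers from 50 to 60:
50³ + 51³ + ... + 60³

Use ∑_{k=1}^{n} k³ = [n(n+1)/2]², then subtract the first 49 terms.
∑_{k=1}^{60} k³ = [60×61/2]² = 1830² = 3348900
∑_{k=1}^{49} k³ = [49×50/2]² = 1225² = 1500625
∑_{k=50}^{60} k³ = 3348900 - 1500625 = 1848275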